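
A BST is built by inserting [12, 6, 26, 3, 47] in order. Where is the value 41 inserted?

Starting tree (level order): [12, 6, 26, 3, None, None, 47]
Insertion path: 12 -> 26 -> 47
Result: insert 41 as left child of 47
Final tree (level order): [12, 6, 26, 3, None, None, 47, None, None, 41]


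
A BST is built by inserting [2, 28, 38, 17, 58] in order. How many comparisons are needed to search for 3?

Search path for 3: 2 -> 28 -> 17
Found: False
Comparisons: 3


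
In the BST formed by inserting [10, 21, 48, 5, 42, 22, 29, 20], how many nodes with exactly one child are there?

Tree built from: [10, 21, 48, 5, 42, 22, 29, 20]
Tree (level-order array): [10, 5, 21, None, None, 20, 48, None, None, 42, None, 22, None, None, 29]
Rule: These are nodes with exactly 1 non-null child.
Per-node child counts:
  node 10: 2 child(ren)
  node 5: 0 child(ren)
  node 21: 2 child(ren)
  node 20: 0 child(ren)
  node 48: 1 child(ren)
  node 42: 1 child(ren)
  node 22: 1 child(ren)
  node 29: 0 child(ren)
Matching nodes: [48, 42, 22]
Count of nodes with exactly one child: 3


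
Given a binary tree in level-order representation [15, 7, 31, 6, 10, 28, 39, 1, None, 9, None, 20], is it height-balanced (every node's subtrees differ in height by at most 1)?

Tree (level-order array): [15, 7, 31, 6, 10, 28, 39, 1, None, 9, None, 20]
Definition: a tree is height-balanced if, at every node, |h(left) - h(right)| <= 1 (empty subtree has height -1).
Bottom-up per-node check:
  node 1: h_left=-1, h_right=-1, diff=0 [OK], height=0
  node 6: h_left=0, h_right=-1, diff=1 [OK], height=1
  node 9: h_left=-1, h_right=-1, diff=0 [OK], height=0
  node 10: h_left=0, h_right=-1, diff=1 [OK], height=1
  node 7: h_left=1, h_right=1, diff=0 [OK], height=2
  node 20: h_left=-1, h_right=-1, diff=0 [OK], height=0
  node 28: h_left=0, h_right=-1, diff=1 [OK], height=1
  node 39: h_left=-1, h_right=-1, diff=0 [OK], height=0
  node 31: h_left=1, h_right=0, diff=1 [OK], height=2
  node 15: h_left=2, h_right=2, diff=0 [OK], height=3
All nodes satisfy the balance condition.
Result: Balanced


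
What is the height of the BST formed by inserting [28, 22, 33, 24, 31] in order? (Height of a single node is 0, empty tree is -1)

Insertion order: [28, 22, 33, 24, 31]
Tree (level-order array): [28, 22, 33, None, 24, 31]
Compute height bottom-up (empty subtree = -1):
  height(24) = 1 + max(-1, -1) = 0
  height(22) = 1 + max(-1, 0) = 1
  height(31) = 1 + max(-1, -1) = 0
  height(33) = 1 + max(0, -1) = 1
  height(28) = 1 + max(1, 1) = 2
Height = 2


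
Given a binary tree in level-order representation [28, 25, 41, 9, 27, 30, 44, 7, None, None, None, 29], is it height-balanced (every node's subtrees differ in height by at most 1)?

Tree (level-order array): [28, 25, 41, 9, 27, 30, 44, 7, None, None, None, 29]
Definition: a tree is height-balanced if, at every node, |h(left) - h(right)| <= 1 (empty subtree has height -1).
Bottom-up per-node check:
  node 7: h_left=-1, h_right=-1, diff=0 [OK], height=0
  node 9: h_left=0, h_right=-1, diff=1 [OK], height=1
  node 27: h_left=-1, h_right=-1, diff=0 [OK], height=0
  node 25: h_left=1, h_right=0, diff=1 [OK], height=2
  node 29: h_left=-1, h_right=-1, diff=0 [OK], height=0
  node 30: h_left=0, h_right=-1, diff=1 [OK], height=1
  node 44: h_left=-1, h_right=-1, diff=0 [OK], height=0
  node 41: h_left=1, h_right=0, diff=1 [OK], height=2
  node 28: h_left=2, h_right=2, diff=0 [OK], height=3
All nodes satisfy the balance condition.
Result: Balanced


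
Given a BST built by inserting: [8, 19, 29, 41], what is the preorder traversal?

Tree insertion order: [8, 19, 29, 41]
Tree (level-order array): [8, None, 19, None, 29, None, 41]
Preorder traversal: [8, 19, 29, 41]


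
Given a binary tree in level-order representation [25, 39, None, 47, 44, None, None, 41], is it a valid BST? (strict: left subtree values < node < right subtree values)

Level-order array: [25, 39, None, 47, 44, None, None, 41]
Validate using subtree bounds (lo, hi): at each node, require lo < value < hi,
then recurse left with hi=value and right with lo=value.
Preorder trace (stopping at first violation):
  at node 25 with bounds (-inf, +inf): OK
  at node 39 with bounds (-inf, 25): VIOLATION
Node 39 violates its bound: not (-inf < 39 < 25).
Result: Not a valid BST


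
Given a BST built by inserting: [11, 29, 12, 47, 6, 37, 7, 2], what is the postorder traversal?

Tree insertion order: [11, 29, 12, 47, 6, 37, 7, 2]
Tree (level-order array): [11, 6, 29, 2, 7, 12, 47, None, None, None, None, None, None, 37]
Postorder traversal: [2, 7, 6, 12, 37, 47, 29, 11]


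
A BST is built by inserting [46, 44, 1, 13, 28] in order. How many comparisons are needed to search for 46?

Search path for 46: 46
Found: True
Comparisons: 1


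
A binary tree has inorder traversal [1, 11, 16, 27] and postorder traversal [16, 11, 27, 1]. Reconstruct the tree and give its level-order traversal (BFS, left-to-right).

Inorder:   [1, 11, 16, 27]
Postorder: [16, 11, 27, 1]
Algorithm: postorder visits root last, so walk postorder right-to-left;
each value is the root of the current inorder slice — split it at that
value, recurse on the right subtree first, then the left.
Recursive splits:
  root=1; inorder splits into left=[], right=[11, 16, 27]
  root=27; inorder splits into left=[11, 16], right=[]
  root=11; inorder splits into left=[], right=[16]
  root=16; inorder splits into left=[], right=[]
Reconstructed level-order: [1, 27, 11, 16]


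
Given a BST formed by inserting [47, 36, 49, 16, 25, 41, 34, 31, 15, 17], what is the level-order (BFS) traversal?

Tree insertion order: [47, 36, 49, 16, 25, 41, 34, 31, 15, 17]
Tree (level-order array): [47, 36, 49, 16, 41, None, None, 15, 25, None, None, None, None, 17, 34, None, None, 31]
BFS from the root, enqueuing left then right child of each popped node:
  queue [47] -> pop 47, enqueue [36, 49], visited so far: [47]
  queue [36, 49] -> pop 36, enqueue [16, 41], visited so far: [47, 36]
  queue [49, 16, 41] -> pop 49, enqueue [none], visited so far: [47, 36, 49]
  queue [16, 41] -> pop 16, enqueue [15, 25], visited so far: [47, 36, 49, 16]
  queue [41, 15, 25] -> pop 41, enqueue [none], visited so far: [47, 36, 49, 16, 41]
  queue [15, 25] -> pop 15, enqueue [none], visited so far: [47, 36, 49, 16, 41, 15]
  queue [25] -> pop 25, enqueue [17, 34], visited so far: [47, 36, 49, 16, 41, 15, 25]
  queue [17, 34] -> pop 17, enqueue [none], visited so far: [47, 36, 49, 16, 41, 15, 25, 17]
  queue [34] -> pop 34, enqueue [31], visited so far: [47, 36, 49, 16, 41, 15, 25, 17, 34]
  queue [31] -> pop 31, enqueue [none], visited so far: [47, 36, 49, 16, 41, 15, 25, 17, 34, 31]
Result: [47, 36, 49, 16, 41, 15, 25, 17, 34, 31]


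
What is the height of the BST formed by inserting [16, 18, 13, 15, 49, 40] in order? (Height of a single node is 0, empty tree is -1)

Insertion order: [16, 18, 13, 15, 49, 40]
Tree (level-order array): [16, 13, 18, None, 15, None, 49, None, None, 40]
Compute height bottom-up (empty subtree = -1):
  height(15) = 1 + max(-1, -1) = 0
  height(13) = 1 + max(-1, 0) = 1
  height(40) = 1 + max(-1, -1) = 0
  height(49) = 1 + max(0, -1) = 1
  height(18) = 1 + max(-1, 1) = 2
  height(16) = 1 + max(1, 2) = 3
Height = 3


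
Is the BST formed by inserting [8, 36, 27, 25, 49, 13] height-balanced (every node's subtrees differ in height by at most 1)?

Tree (level-order array): [8, None, 36, 27, 49, 25, None, None, None, 13]
Definition: a tree is height-balanced if, at every node, |h(left) - h(right)| <= 1 (empty subtree has height -1).
Bottom-up per-node check:
  node 13: h_left=-1, h_right=-1, diff=0 [OK], height=0
  node 25: h_left=0, h_right=-1, diff=1 [OK], height=1
  node 27: h_left=1, h_right=-1, diff=2 [FAIL (|1--1|=2 > 1)], height=2
  node 49: h_left=-1, h_right=-1, diff=0 [OK], height=0
  node 36: h_left=2, h_right=0, diff=2 [FAIL (|2-0|=2 > 1)], height=3
  node 8: h_left=-1, h_right=3, diff=4 [FAIL (|-1-3|=4 > 1)], height=4
Node 27 violates the condition: |1 - -1| = 2 > 1.
Result: Not balanced


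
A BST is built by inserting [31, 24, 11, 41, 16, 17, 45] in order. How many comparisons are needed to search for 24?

Search path for 24: 31 -> 24
Found: True
Comparisons: 2


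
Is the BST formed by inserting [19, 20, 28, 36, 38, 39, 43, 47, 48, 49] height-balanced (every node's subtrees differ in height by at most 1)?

Tree (level-order array): [19, None, 20, None, 28, None, 36, None, 38, None, 39, None, 43, None, 47, None, 48, None, 49]
Definition: a tree is height-balanced if, at every node, |h(left) - h(right)| <= 1 (empty subtree has height -1).
Bottom-up per-node check:
  node 49: h_left=-1, h_right=-1, diff=0 [OK], height=0
  node 48: h_left=-1, h_right=0, diff=1 [OK], height=1
  node 47: h_left=-1, h_right=1, diff=2 [FAIL (|-1-1|=2 > 1)], height=2
  node 43: h_left=-1, h_right=2, diff=3 [FAIL (|-1-2|=3 > 1)], height=3
  node 39: h_left=-1, h_right=3, diff=4 [FAIL (|-1-3|=4 > 1)], height=4
  node 38: h_left=-1, h_right=4, diff=5 [FAIL (|-1-4|=5 > 1)], height=5
  node 36: h_left=-1, h_right=5, diff=6 [FAIL (|-1-5|=6 > 1)], height=6
  node 28: h_left=-1, h_right=6, diff=7 [FAIL (|-1-6|=7 > 1)], height=7
  node 20: h_left=-1, h_right=7, diff=8 [FAIL (|-1-7|=8 > 1)], height=8
  node 19: h_left=-1, h_right=8, diff=9 [FAIL (|-1-8|=9 > 1)], height=9
Node 47 violates the condition: |-1 - 1| = 2 > 1.
Result: Not balanced


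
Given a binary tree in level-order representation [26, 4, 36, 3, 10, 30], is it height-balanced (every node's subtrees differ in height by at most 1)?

Tree (level-order array): [26, 4, 36, 3, 10, 30]
Definition: a tree is height-balanced if, at every node, |h(left) - h(right)| <= 1 (empty subtree has height -1).
Bottom-up per-node check:
  node 3: h_left=-1, h_right=-1, diff=0 [OK], height=0
  node 10: h_left=-1, h_right=-1, diff=0 [OK], height=0
  node 4: h_left=0, h_right=0, diff=0 [OK], height=1
  node 30: h_left=-1, h_right=-1, diff=0 [OK], height=0
  node 36: h_left=0, h_right=-1, diff=1 [OK], height=1
  node 26: h_left=1, h_right=1, diff=0 [OK], height=2
All nodes satisfy the balance condition.
Result: Balanced


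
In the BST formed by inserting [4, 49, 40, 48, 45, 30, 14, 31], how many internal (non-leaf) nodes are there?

Tree built from: [4, 49, 40, 48, 45, 30, 14, 31]
Tree (level-order array): [4, None, 49, 40, None, 30, 48, 14, 31, 45]
Rule: An internal node has at least one child.
Per-node child counts:
  node 4: 1 child(ren)
  node 49: 1 child(ren)
  node 40: 2 child(ren)
  node 30: 2 child(ren)
  node 14: 0 child(ren)
  node 31: 0 child(ren)
  node 48: 1 child(ren)
  node 45: 0 child(ren)
Matching nodes: [4, 49, 40, 30, 48]
Count of internal (non-leaf) nodes: 5


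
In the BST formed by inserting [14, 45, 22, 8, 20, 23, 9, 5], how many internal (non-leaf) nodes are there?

Tree built from: [14, 45, 22, 8, 20, 23, 9, 5]
Tree (level-order array): [14, 8, 45, 5, 9, 22, None, None, None, None, None, 20, 23]
Rule: An internal node has at least one child.
Per-node child counts:
  node 14: 2 child(ren)
  node 8: 2 child(ren)
  node 5: 0 child(ren)
  node 9: 0 child(ren)
  node 45: 1 child(ren)
  node 22: 2 child(ren)
  node 20: 0 child(ren)
  node 23: 0 child(ren)
Matching nodes: [14, 8, 45, 22]
Count of internal (non-leaf) nodes: 4


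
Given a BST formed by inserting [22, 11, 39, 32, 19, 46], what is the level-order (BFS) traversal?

Tree insertion order: [22, 11, 39, 32, 19, 46]
Tree (level-order array): [22, 11, 39, None, 19, 32, 46]
BFS from the root, enqueuing left then right child of each popped node:
  queue [22] -> pop 22, enqueue [11, 39], visited so far: [22]
  queue [11, 39] -> pop 11, enqueue [19], visited so far: [22, 11]
  queue [39, 19] -> pop 39, enqueue [32, 46], visited so far: [22, 11, 39]
  queue [19, 32, 46] -> pop 19, enqueue [none], visited so far: [22, 11, 39, 19]
  queue [32, 46] -> pop 32, enqueue [none], visited so far: [22, 11, 39, 19, 32]
  queue [46] -> pop 46, enqueue [none], visited so far: [22, 11, 39, 19, 32, 46]
Result: [22, 11, 39, 19, 32, 46]


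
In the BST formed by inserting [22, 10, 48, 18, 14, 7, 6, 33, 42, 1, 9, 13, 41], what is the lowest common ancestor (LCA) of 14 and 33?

Tree insertion order: [22, 10, 48, 18, 14, 7, 6, 33, 42, 1, 9, 13, 41]
Tree (level-order array): [22, 10, 48, 7, 18, 33, None, 6, 9, 14, None, None, 42, 1, None, None, None, 13, None, 41]
In a BST, the LCA of p=14, q=33 is the first node v on the
root-to-leaf path with p <= v <= q (go left if both < v, right if both > v).
Walk from root:
  at 22: 14 <= 22 <= 33, this is the LCA
LCA = 22


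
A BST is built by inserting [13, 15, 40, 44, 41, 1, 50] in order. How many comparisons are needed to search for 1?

Search path for 1: 13 -> 1
Found: True
Comparisons: 2


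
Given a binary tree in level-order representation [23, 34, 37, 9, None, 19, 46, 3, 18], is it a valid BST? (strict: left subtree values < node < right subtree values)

Level-order array: [23, 34, 37, 9, None, 19, 46, 3, 18]
Validate using subtree bounds (lo, hi): at each node, require lo < value < hi,
then recurse left with hi=value and right with lo=value.
Preorder trace (stopping at first violation):
  at node 23 with bounds (-inf, +inf): OK
  at node 34 with bounds (-inf, 23): VIOLATION
Node 34 violates its bound: not (-inf < 34 < 23).
Result: Not a valid BST


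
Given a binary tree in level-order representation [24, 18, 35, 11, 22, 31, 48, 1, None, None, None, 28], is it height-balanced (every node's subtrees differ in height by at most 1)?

Tree (level-order array): [24, 18, 35, 11, 22, 31, 48, 1, None, None, None, 28]
Definition: a tree is height-balanced if, at every node, |h(left) - h(right)| <= 1 (empty subtree has height -1).
Bottom-up per-node check:
  node 1: h_left=-1, h_right=-1, diff=0 [OK], height=0
  node 11: h_left=0, h_right=-1, diff=1 [OK], height=1
  node 22: h_left=-1, h_right=-1, diff=0 [OK], height=0
  node 18: h_left=1, h_right=0, diff=1 [OK], height=2
  node 28: h_left=-1, h_right=-1, diff=0 [OK], height=0
  node 31: h_left=0, h_right=-1, diff=1 [OK], height=1
  node 48: h_left=-1, h_right=-1, diff=0 [OK], height=0
  node 35: h_left=1, h_right=0, diff=1 [OK], height=2
  node 24: h_left=2, h_right=2, diff=0 [OK], height=3
All nodes satisfy the balance condition.
Result: Balanced


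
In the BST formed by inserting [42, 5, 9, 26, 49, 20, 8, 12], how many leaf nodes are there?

Tree built from: [42, 5, 9, 26, 49, 20, 8, 12]
Tree (level-order array): [42, 5, 49, None, 9, None, None, 8, 26, None, None, 20, None, 12]
Rule: A leaf has 0 children.
Per-node child counts:
  node 42: 2 child(ren)
  node 5: 1 child(ren)
  node 9: 2 child(ren)
  node 8: 0 child(ren)
  node 26: 1 child(ren)
  node 20: 1 child(ren)
  node 12: 0 child(ren)
  node 49: 0 child(ren)
Matching nodes: [8, 12, 49]
Count of leaf nodes: 3


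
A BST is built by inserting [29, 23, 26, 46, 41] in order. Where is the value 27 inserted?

Starting tree (level order): [29, 23, 46, None, 26, 41]
Insertion path: 29 -> 23 -> 26
Result: insert 27 as right child of 26
Final tree (level order): [29, 23, 46, None, 26, 41, None, None, 27]


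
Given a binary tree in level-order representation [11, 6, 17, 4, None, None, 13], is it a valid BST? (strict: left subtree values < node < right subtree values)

Level-order array: [11, 6, 17, 4, None, None, 13]
Validate using subtree bounds (lo, hi): at each node, require lo < value < hi,
then recurse left with hi=value and right with lo=value.
Preorder trace (stopping at first violation):
  at node 11 with bounds (-inf, +inf): OK
  at node 6 with bounds (-inf, 11): OK
  at node 4 with bounds (-inf, 6): OK
  at node 17 with bounds (11, +inf): OK
  at node 13 with bounds (17, +inf): VIOLATION
Node 13 violates its bound: not (17 < 13 < +inf).
Result: Not a valid BST


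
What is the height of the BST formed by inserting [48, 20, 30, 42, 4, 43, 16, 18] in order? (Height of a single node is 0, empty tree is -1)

Insertion order: [48, 20, 30, 42, 4, 43, 16, 18]
Tree (level-order array): [48, 20, None, 4, 30, None, 16, None, 42, None, 18, None, 43]
Compute height bottom-up (empty subtree = -1):
  height(18) = 1 + max(-1, -1) = 0
  height(16) = 1 + max(-1, 0) = 1
  height(4) = 1 + max(-1, 1) = 2
  height(43) = 1 + max(-1, -1) = 0
  height(42) = 1 + max(-1, 0) = 1
  height(30) = 1 + max(-1, 1) = 2
  height(20) = 1 + max(2, 2) = 3
  height(48) = 1 + max(3, -1) = 4
Height = 4


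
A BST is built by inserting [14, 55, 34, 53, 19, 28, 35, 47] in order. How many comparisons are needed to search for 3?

Search path for 3: 14
Found: False
Comparisons: 1


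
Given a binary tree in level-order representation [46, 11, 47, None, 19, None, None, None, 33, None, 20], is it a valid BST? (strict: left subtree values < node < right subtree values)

Level-order array: [46, 11, 47, None, 19, None, None, None, 33, None, 20]
Validate using subtree bounds (lo, hi): at each node, require lo < value < hi,
then recurse left with hi=value and right with lo=value.
Preorder trace (stopping at first violation):
  at node 46 with bounds (-inf, +inf): OK
  at node 11 with bounds (-inf, 46): OK
  at node 19 with bounds (11, 46): OK
  at node 33 with bounds (19, 46): OK
  at node 20 with bounds (33, 46): VIOLATION
Node 20 violates its bound: not (33 < 20 < 46).
Result: Not a valid BST


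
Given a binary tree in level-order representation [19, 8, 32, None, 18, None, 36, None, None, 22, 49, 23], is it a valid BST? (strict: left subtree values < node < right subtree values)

Level-order array: [19, 8, 32, None, 18, None, 36, None, None, 22, 49, 23]
Validate using subtree bounds (lo, hi): at each node, require lo < value < hi,
then recurse left with hi=value and right with lo=value.
Preorder trace (stopping at first violation):
  at node 19 with bounds (-inf, +inf): OK
  at node 8 with bounds (-inf, 19): OK
  at node 18 with bounds (8, 19): OK
  at node 32 with bounds (19, +inf): OK
  at node 36 with bounds (32, +inf): OK
  at node 22 with bounds (32, 36): VIOLATION
Node 22 violates its bound: not (32 < 22 < 36).
Result: Not a valid BST


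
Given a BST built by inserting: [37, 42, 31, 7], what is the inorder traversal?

Tree insertion order: [37, 42, 31, 7]
Tree (level-order array): [37, 31, 42, 7]
Inorder traversal: [7, 31, 37, 42]


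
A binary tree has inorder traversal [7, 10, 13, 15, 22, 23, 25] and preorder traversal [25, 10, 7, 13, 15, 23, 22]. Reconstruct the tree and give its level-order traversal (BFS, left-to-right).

Inorder:  [7, 10, 13, 15, 22, 23, 25]
Preorder: [25, 10, 7, 13, 15, 23, 22]
Algorithm: preorder visits root first, so consume preorder in order;
for each root, split the current inorder slice at that value into
left-subtree inorder and right-subtree inorder, then recurse.
Recursive splits:
  root=25; inorder splits into left=[7, 10, 13, 15, 22, 23], right=[]
  root=10; inorder splits into left=[7], right=[13, 15, 22, 23]
  root=7; inorder splits into left=[], right=[]
  root=13; inorder splits into left=[], right=[15, 22, 23]
  root=15; inorder splits into left=[], right=[22, 23]
  root=23; inorder splits into left=[22], right=[]
  root=22; inorder splits into left=[], right=[]
Reconstructed level-order: [25, 10, 7, 13, 15, 23, 22]


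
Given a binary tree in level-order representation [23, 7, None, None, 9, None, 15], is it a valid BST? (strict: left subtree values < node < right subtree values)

Level-order array: [23, 7, None, None, 9, None, 15]
Validate using subtree bounds (lo, hi): at each node, require lo < value < hi,
then recurse left with hi=value and right with lo=value.
Preorder trace (stopping at first violation):
  at node 23 with bounds (-inf, +inf): OK
  at node 7 with bounds (-inf, 23): OK
  at node 9 with bounds (7, 23): OK
  at node 15 with bounds (9, 23): OK
No violation found at any node.
Result: Valid BST


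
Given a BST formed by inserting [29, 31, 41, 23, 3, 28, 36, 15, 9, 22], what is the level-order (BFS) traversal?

Tree insertion order: [29, 31, 41, 23, 3, 28, 36, 15, 9, 22]
Tree (level-order array): [29, 23, 31, 3, 28, None, 41, None, 15, None, None, 36, None, 9, 22]
BFS from the root, enqueuing left then right child of each popped node:
  queue [29] -> pop 29, enqueue [23, 31], visited so far: [29]
  queue [23, 31] -> pop 23, enqueue [3, 28], visited so far: [29, 23]
  queue [31, 3, 28] -> pop 31, enqueue [41], visited so far: [29, 23, 31]
  queue [3, 28, 41] -> pop 3, enqueue [15], visited so far: [29, 23, 31, 3]
  queue [28, 41, 15] -> pop 28, enqueue [none], visited so far: [29, 23, 31, 3, 28]
  queue [41, 15] -> pop 41, enqueue [36], visited so far: [29, 23, 31, 3, 28, 41]
  queue [15, 36] -> pop 15, enqueue [9, 22], visited so far: [29, 23, 31, 3, 28, 41, 15]
  queue [36, 9, 22] -> pop 36, enqueue [none], visited so far: [29, 23, 31, 3, 28, 41, 15, 36]
  queue [9, 22] -> pop 9, enqueue [none], visited so far: [29, 23, 31, 3, 28, 41, 15, 36, 9]
  queue [22] -> pop 22, enqueue [none], visited so far: [29, 23, 31, 3, 28, 41, 15, 36, 9, 22]
Result: [29, 23, 31, 3, 28, 41, 15, 36, 9, 22]


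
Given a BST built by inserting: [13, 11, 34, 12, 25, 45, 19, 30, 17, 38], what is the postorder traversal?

Tree insertion order: [13, 11, 34, 12, 25, 45, 19, 30, 17, 38]
Tree (level-order array): [13, 11, 34, None, 12, 25, 45, None, None, 19, 30, 38, None, 17]
Postorder traversal: [12, 11, 17, 19, 30, 25, 38, 45, 34, 13]


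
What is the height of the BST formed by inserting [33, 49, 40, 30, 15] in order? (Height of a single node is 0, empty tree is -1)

Insertion order: [33, 49, 40, 30, 15]
Tree (level-order array): [33, 30, 49, 15, None, 40]
Compute height bottom-up (empty subtree = -1):
  height(15) = 1 + max(-1, -1) = 0
  height(30) = 1 + max(0, -1) = 1
  height(40) = 1 + max(-1, -1) = 0
  height(49) = 1 + max(0, -1) = 1
  height(33) = 1 + max(1, 1) = 2
Height = 2


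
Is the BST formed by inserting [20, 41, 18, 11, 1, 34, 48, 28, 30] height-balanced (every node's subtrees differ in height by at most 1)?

Tree (level-order array): [20, 18, 41, 11, None, 34, 48, 1, None, 28, None, None, None, None, None, None, 30]
Definition: a tree is height-balanced if, at every node, |h(left) - h(right)| <= 1 (empty subtree has height -1).
Bottom-up per-node check:
  node 1: h_left=-1, h_right=-1, diff=0 [OK], height=0
  node 11: h_left=0, h_right=-1, diff=1 [OK], height=1
  node 18: h_left=1, h_right=-1, diff=2 [FAIL (|1--1|=2 > 1)], height=2
  node 30: h_left=-1, h_right=-1, diff=0 [OK], height=0
  node 28: h_left=-1, h_right=0, diff=1 [OK], height=1
  node 34: h_left=1, h_right=-1, diff=2 [FAIL (|1--1|=2 > 1)], height=2
  node 48: h_left=-1, h_right=-1, diff=0 [OK], height=0
  node 41: h_left=2, h_right=0, diff=2 [FAIL (|2-0|=2 > 1)], height=3
  node 20: h_left=2, h_right=3, diff=1 [OK], height=4
Node 18 violates the condition: |1 - -1| = 2 > 1.
Result: Not balanced


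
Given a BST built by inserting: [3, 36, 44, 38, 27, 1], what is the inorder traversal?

Tree insertion order: [3, 36, 44, 38, 27, 1]
Tree (level-order array): [3, 1, 36, None, None, 27, 44, None, None, 38]
Inorder traversal: [1, 3, 27, 36, 38, 44]


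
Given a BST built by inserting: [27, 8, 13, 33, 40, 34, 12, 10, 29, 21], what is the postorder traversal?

Tree insertion order: [27, 8, 13, 33, 40, 34, 12, 10, 29, 21]
Tree (level-order array): [27, 8, 33, None, 13, 29, 40, 12, 21, None, None, 34, None, 10]
Postorder traversal: [10, 12, 21, 13, 8, 29, 34, 40, 33, 27]


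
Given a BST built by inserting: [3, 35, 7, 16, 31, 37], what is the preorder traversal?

Tree insertion order: [3, 35, 7, 16, 31, 37]
Tree (level-order array): [3, None, 35, 7, 37, None, 16, None, None, None, 31]
Preorder traversal: [3, 35, 7, 16, 31, 37]


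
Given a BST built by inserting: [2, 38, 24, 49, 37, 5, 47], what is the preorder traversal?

Tree insertion order: [2, 38, 24, 49, 37, 5, 47]
Tree (level-order array): [2, None, 38, 24, 49, 5, 37, 47]
Preorder traversal: [2, 38, 24, 5, 37, 49, 47]


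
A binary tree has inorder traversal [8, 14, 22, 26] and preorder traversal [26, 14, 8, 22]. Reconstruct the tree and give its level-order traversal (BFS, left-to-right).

Inorder:  [8, 14, 22, 26]
Preorder: [26, 14, 8, 22]
Algorithm: preorder visits root first, so consume preorder in order;
for each root, split the current inorder slice at that value into
left-subtree inorder and right-subtree inorder, then recurse.
Recursive splits:
  root=26; inorder splits into left=[8, 14, 22], right=[]
  root=14; inorder splits into left=[8], right=[22]
  root=8; inorder splits into left=[], right=[]
  root=22; inorder splits into left=[], right=[]
Reconstructed level-order: [26, 14, 8, 22]


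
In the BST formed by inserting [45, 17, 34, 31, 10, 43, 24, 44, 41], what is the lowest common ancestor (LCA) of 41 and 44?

Tree insertion order: [45, 17, 34, 31, 10, 43, 24, 44, 41]
Tree (level-order array): [45, 17, None, 10, 34, None, None, 31, 43, 24, None, 41, 44]
In a BST, the LCA of p=41, q=44 is the first node v on the
root-to-leaf path with p <= v <= q (go left if both < v, right if both > v).
Walk from root:
  at 45: both 41 and 44 < 45, go left
  at 17: both 41 and 44 > 17, go right
  at 34: both 41 and 44 > 34, go right
  at 43: 41 <= 43 <= 44, this is the LCA
LCA = 43


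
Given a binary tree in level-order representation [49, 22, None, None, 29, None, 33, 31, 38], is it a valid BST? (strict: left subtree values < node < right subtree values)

Level-order array: [49, 22, None, None, 29, None, 33, 31, 38]
Validate using subtree bounds (lo, hi): at each node, require lo < value < hi,
then recurse left with hi=value and right with lo=value.
Preorder trace (stopping at first violation):
  at node 49 with bounds (-inf, +inf): OK
  at node 22 with bounds (-inf, 49): OK
  at node 29 with bounds (22, 49): OK
  at node 33 with bounds (29, 49): OK
  at node 31 with bounds (29, 33): OK
  at node 38 with bounds (33, 49): OK
No violation found at any node.
Result: Valid BST


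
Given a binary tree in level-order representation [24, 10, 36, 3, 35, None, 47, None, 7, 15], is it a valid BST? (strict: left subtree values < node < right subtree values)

Level-order array: [24, 10, 36, 3, 35, None, 47, None, 7, 15]
Validate using subtree bounds (lo, hi): at each node, require lo < value < hi,
then recurse left with hi=value and right with lo=value.
Preorder trace (stopping at first violation):
  at node 24 with bounds (-inf, +inf): OK
  at node 10 with bounds (-inf, 24): OK
  at node 3 with bounds (-inf, 10): OK
  at node 7 with bounds (3, 10): OK
  at node 35 with bounds (10, 24): VIOLATION
Node 35 violates its bound: not (10 < 35 < 24).
Result: Not a valid BST


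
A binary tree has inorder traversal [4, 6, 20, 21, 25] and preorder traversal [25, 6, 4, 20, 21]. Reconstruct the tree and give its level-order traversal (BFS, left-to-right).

Inorder:  [4, 6, 20, 21, 25]
Preorder: [25, 6, 4, 20, 21]
Algorithm: preorder visits root first, so consume preorder in order;
for each root, split the current inorder slice at that value into
left-subtree inorder and right-subtree inorder, then recurse.
Recursive splits:
  root=25; inorder splits into left=[4, 6, 20, 21], right=[]
  root=6; inorder splits into left=[4], right=[20, 21]
  root=4; inorder splits into left=[], right=[]
  root=20; inorder splits into left=[], right=[21]
  root=21; inorder splits into left=[], right=[]
Reconstructed level-order: [25, 6, 4, 20, 21]


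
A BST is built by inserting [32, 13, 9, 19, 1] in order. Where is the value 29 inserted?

Starting tree (level order): [32, 13, None, 9, 19, 1]
Insertion path: 32 -> 13 -> 19
Result: insert 29 as right child of 19
Final tree (level order): [32, 13, None, 9, 19, 1, None, None, 29]


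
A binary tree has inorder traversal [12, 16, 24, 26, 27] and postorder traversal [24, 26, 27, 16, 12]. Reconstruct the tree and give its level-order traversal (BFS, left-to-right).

Inorder:   [12, 16, 24, 26, 27]
Postorder: [24, 26, 27, 16, 12]
Algorithm: postorder visits root last, so walk postorder right-to-left;
each value is the root of the current inorder slice — split it at that
value, recurse on the right subtree first, then the left.
Recursive splits:
  root=12; inorder splits into left=[], right=[16, 24, 26, 27]
  root=16; inorder splits into left=[], right=[24, 26, 27]
  root=27; inorder splits into left=[24, 26], right=[]
  root=26; inorder splits into left=[24], right=[]
  root=24; inorder splits into left=[], right=[]
Reconstructed level-order: [12, 16, 27, 26, 24]


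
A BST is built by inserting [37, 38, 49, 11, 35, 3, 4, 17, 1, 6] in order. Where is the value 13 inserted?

Starting tree (level order): [37, 11, 38, 3, 35, None, 49, 1, 4, 17, None, None, None, None, None, None, 6]
Insertion path: 37 -> 11 -> 35 -> 17
Result: insert 13 as left child of 17
Final tree (level order): [37, 11, 38, 3, 35, None, 49, 1, 4, 17, None, None, None, None, None, None, 6, 13]


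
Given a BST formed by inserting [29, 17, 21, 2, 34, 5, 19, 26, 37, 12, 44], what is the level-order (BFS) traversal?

Tree insertion order: [29, 17, 21, 2, 34, 5, 19, 26, 37, 12, 44]
Tree (level-order array): [29, 17, 34, 2, 21, None, 37, None, 5, 19, 26, None, 44, None, 12]
BFS from the root, enqueuing left then right child of each popped node:
  queue [29] -> pop 29, enqueue [17, 34], visited so far: [29]
  queue [17, 34] -> pop 17, enqueue [2, 21], visited so far: [29, 17]
  queue [34, 2, 21] -> pop 34, enqueue [37], visited so far: [29, 17, 34]
  queue [2, 21, 37] -> pop 2, enqueue [5], visited so far: [29, 17, 34, 2]
  queue [21, 37, 5] -> pop 21, enqueue [19, 26], visited so far: [29, 17, 34, 2, 21]
  queue [37, 5, 19, 26] -> pop 37, enqueue [44], visited so far: [29, 17, 34, 2, 21, 37]
  queue [5, 19, 26, 44] -> pop 5, enqueue [12], visited so far: [29, 17, 34, 2, 21, 37, 5]
  queue [19, 26, 44, 12] -> pop 19, enqueue [none], visited so far: [29, 17, 34, 2, 21, 37, 5, 19]
  queue [26, 44, 12] -> pop 26, enqueue [none], visited so far: [29, 17, 34, 2, 21, 37, 5, 19, 26]
  queue [44, 12] -> pop 44, enqueue [none], visited so far: [29, 17, 34, 2, 21, 37, 5, 19, 26, 44]
  queue [12] -> pop 12, enqueue [none], visited so far: [29, 17, 34, 2, 21, 37, 5, 19, 26, 44, 12]
Result: [29, 17, 34, 2, 21, 37, 5, 19, 26, 44, 12]


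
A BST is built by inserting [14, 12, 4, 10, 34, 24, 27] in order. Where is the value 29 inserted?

Starting tree (level order): [14, 12, 34, 4, None, 24, None, None, 10, None, 27]
Insertion path: 14 -> 34 -> 24 -> 27
Result: insert 29 as right child of 27
Final tree (level order): [14, 12, 34, 4, None, 24, None, None, 10, None, 27, None, None, None, 29]


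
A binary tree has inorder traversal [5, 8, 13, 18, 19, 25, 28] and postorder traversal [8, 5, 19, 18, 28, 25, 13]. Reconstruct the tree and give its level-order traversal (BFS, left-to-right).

Inorder:   [5, 8, 13, 18, 19, 25, 28]
Postorder: [8, 5, 19, 18, 28, 25, 13]
Algorithm: postorder visits root last, so walk postorder right-to-left;
each value is the root of the current inorder slice — split it at that
value, recurse on the right subtree first, then the left.
Recursive splits:
  root=13; inorder splits into left=[5, 8], right=[18, 19, 25, 28]
  root=25; inorder splits into left=[18, 19], right=[28]
  root=28; inorder splits into left=[], right=[]
  root=18; inorder splits into left=[], right=[19]
  root=19; inorder splits into left=[], right=[]
  root=5; inorder splits into left=[], right=[8]
  root=8; inorder splits into left=[], right=[]
Reconstructed level-order: [13, 5, 25, 8, 18, 28, 19]


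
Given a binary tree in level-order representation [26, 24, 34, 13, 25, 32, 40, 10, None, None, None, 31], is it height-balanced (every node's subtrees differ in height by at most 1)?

Tree (level-order array): [26, 24, 34, 13, 25, 32, 40, 10, None, None, None, 31]
Definition: a tree is height-balanced if, at every node, |h(left) - h(right)| <= 1 (empty subtree has height -1).
Bottom-up per-node check:
  node 10: h_left=-1, h_right=-1, diff=0 [OK], height=0
  node 13: h_left=0, h_right=-1, diff=1 [OK], height=1
  node 25: h_left=-1, h_right=-1, diff=0 [OK], height=0
  node 24: h_left=1, h_right=0, diff=1 [OK], height=2
  node 31: h_left=-1, h_right=-1, diff=0 [OK], height=0
  node 32: h_left=0, h_right=-1, diff=1 [OK], height=1
  node 40: h_left=-1, h_right=-1, diff=0 [OK], height=0
  node 34: h_left=1, h_right=0, diff=1 [OK], height=2
  node 26: h_left=2, h_right=2, diff=0 [OK], height=3
All nodes satisfy the balance condition.
Result: Balanced


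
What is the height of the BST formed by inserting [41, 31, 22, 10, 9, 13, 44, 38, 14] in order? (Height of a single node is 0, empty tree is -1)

Insertion order: [41, 31, 22, 10, 9, 13, 44, 38, 14]
Tree (level-order array): [41, 31, 44, 22, 38, None, None, 10, None, None, None, 9, 13, None, None, None, 14]
Compute height bottom-up (empty subtree = -1):
  height(9) = 1 + max(-1, -1) = 0
  height(14) = 1 + max(-1, -1) = 0
  height(13) = 1 + max(-1, 0) = 1
  height(10) = 1 + max(0, 1) = 2
  height(22) = 1 + max(2, -1) = 3
  height(38) = 1 + max(-1, -1) = 0
  height(31) = 1 + max(3, 0) = 4
  height(44) = 1 + max(-1, -1) = 0
  height(41) = 1 + max(4, 0) = 5
Height = 5


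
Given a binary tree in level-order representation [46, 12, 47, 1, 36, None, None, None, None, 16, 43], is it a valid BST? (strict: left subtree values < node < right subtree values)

Level-order array: [46, 12, 47, 1, 36, None, None, None, None, 16, 43]
Validate using subtree bounds (lo, hi): at each node, require lo < value < hi,
then recurse left with hi=value and right with lo=value.
Preorder trace (stopping at first violation):
  at node 46 with bounds (-inf, +inf): OK
  at node 12 with bounds (-inf, 46): OK
  at node 1 with bounds (-inf, 12): OK
  at node 36 with bounds (12, 46): OK
  at node 16 with bounds (12, 36): OK
  at node 43 with bounds (36, 46): OK
  at node 47 with bounds (46, +inf): OK
No violation found at any node.
Result: Valid BST


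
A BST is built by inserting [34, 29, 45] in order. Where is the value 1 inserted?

Starting tree (level order): [34, 29, 45]
Insertion path: 34 -> 29
Result: insert 1 as left child of 29
Final tree (level order): [34, 29, 45, 1]


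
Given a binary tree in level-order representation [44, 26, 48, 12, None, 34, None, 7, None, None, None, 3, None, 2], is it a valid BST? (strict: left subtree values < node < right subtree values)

Level-order array: [44, 26, 48, 12, None, 34, None, 7, None, None, None, 3, None, 2]
Validate using subtree bounds (lo, hi): at each node, require lo < value < hi,
then recurse left with hi=value and right with lo=value.
Preorder trace (stopping at first violation):
  at node 44 with bounds (-inf, +inf): OK
  at node 26 with bounds (-inf, 44): OK
  at node 12 with bounds (-inf, 26): OK
  at node 7 with bounds (-inf, 12): OK
  at node 3 with bounds (-inf, 7): OK
  at node 2 with bounds (-inf, 3): OK
  at node 48 with bounds (44, +inf): OK
  at node 34 with bounds (44, 48): VIOLATION
Node 34 violates its bound: not (44 < 34 < 48).
Result: Not a valid BST


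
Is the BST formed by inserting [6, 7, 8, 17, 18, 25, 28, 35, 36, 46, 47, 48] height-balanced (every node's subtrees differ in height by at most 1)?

Tree (level-order array): [6, None, 7, None, 8, None, 17, None, 18, None, 25, None, 28, None, 35, None, 36, None, 46, None, 47, None, 48]
Definition: a tree is height-balanced if, at every node, |h(left) - h(right)| <= 1 (empty subtree has height -1).
Bottom-up per-node check:
  node 48: h_left=-1, h_right=-1, diff=0 [OK], height=0
  node 47: h_left=-1, h_right=0, diff=1 [OK], height=1
  node 46: h_left=-1, h_right=1, diff=2 [FAIL (|-1-1|=2 > 1)], height=2
  node 36: h_left=-1, h_right=2, diff=3 [FAIL (|-1-2|=3 > 1)], height=3
  node 35: h_left=-1, h_right=3, diff=4 [FAIL (|-1-3|=4 > 1)], height=4
  node 28: h_left=-1, h_right=4, diff=5 [FAIL (|-1-4|=5 > 1)], height=5
  node 25: h_left=-1, h_right=5, diff=6 [FAIL (|-1-5|=6 > 1)], height=6
  node 18: h_left=-1, h_right=6, diff=7 [FAIL (|-1-6|=7 > 1)], height=7
  node 17: h_left=-1, h_right=7, diff=8 [FAIL (|-1-7|=8 > 1)], height=8
  node 8: h_left=-1, h_right=8, diff=9 [FAIL (|-1-8|=9 > 1)], height=9
  node 7: h_left=-1, h_right=9, diff=10 [FAIL (|-1-9|=10 > 1)], height=10
  node 6: h_left=-1, h_right=10, diff=11 [FAIL (|-1-10|=11 > 1)], height=11
Node 46 violates the condition: |-1 - 1| = 2 > 1.
Result: Not balanced


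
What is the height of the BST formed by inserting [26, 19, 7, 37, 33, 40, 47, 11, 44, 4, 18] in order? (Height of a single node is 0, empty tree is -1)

Insertion order: [26, 19, 7, 37, 33, 40, 47, 11, 44, 4, 18]
Tree (level-order array): [26, 19, 37, 7, None, 33, 40, 4, 11, None, None, None, 47, None, None, None, 18, 44]
Compute height bottom-up (empty subtree = -1):
  height(4) = 1 + max(-1, -1) = 0
  height(18) = 1 + max(-1, -1) = 0
  height(11) = 1 + max(-1, 0) = 1
  height(7) = 1 + max(0, 1) = 2
  height(19) = 1 + max(2, -1) = 3
  height(33) = 1 + max(-1, -1) = 0
  height(44) = 1 + max(-1, -1) = 0
  height(47) = 1 + max(0, -1) = 1
  height(40) = 1 + max(-1, 1) = 2
  height(37) = 1 + max(0, 2) = 3
  height(26) = 1 + max(3, 3) = 4
Height = 4


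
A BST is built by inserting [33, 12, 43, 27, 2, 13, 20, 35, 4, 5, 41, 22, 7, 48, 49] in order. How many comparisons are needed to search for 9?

Search path for 9: 33 -> 12 -> 2 -> 4 -> 5 -> 7
Found: False
Comparisons: 6


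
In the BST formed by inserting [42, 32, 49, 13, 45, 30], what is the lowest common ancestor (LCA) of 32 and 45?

Tree insertion order: [42, 32, 49, 13, 45, 30]
Tree (level-order array): [42, 32, 49, 13, None, 45, None, None, 30]
In a BST, the LCA of p=32, q=45 is the first node v on the
root-to-leaf path with p <= v <= q (go left if both < v, right if both > v).
Walk from root:
  at 42: 32 <= 42 <= 45, this is the LCA
LCA = 42


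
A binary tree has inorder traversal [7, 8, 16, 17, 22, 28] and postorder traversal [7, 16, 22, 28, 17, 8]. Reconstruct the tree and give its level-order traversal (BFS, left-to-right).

Inorder:   [7, 8, 16, 17, 22, 28]
Postorder: [7, 16, 22, 28, 17, 8]
Algorithm: postorder visits root last, so walk postorder right-to-left;
each value is the root of the current inorder slice — split it at that
value, recurse on the right subtree first, then the left.
Recursive splits:
  root=8; inorder splits into left=[7], right=[16, 17, 22, 28]
  root=17; inorder splits into left=[16], right=[22, 28]
  root=28; inorder splits into left=[22], right=[]
  root=22; inorder splits into left=[], right=[]
  root=16; inorder splits into left=[], right=[]
  root=7; inorder splits into left=[], right=[]
Reconstructed level-order: [8, 7, 17, 16, 28, 22]


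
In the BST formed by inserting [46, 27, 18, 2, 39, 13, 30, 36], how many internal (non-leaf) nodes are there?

Tree built from: [46, 27, 18, 2, 39, 13, 30, 36]
Tree (level-order array): [46, 27, None, 18, 39, 2, None, 30, None, None, 13, None, 36]
Rule: An internal node has at least one child.
Per-node child counts:
  node 46: 1 child(ren)
  node 27: 2 child(ren)
  node 18: 1 child(ren)
  node 2: 1 child(ren)
  node 13: 0 child(ren)
  node 39: 1 child(ren)
  node 30: 1 child(ren)
  node 36: 0 child(ren)
Matching nodes: [46, 27, 18, 2, 39, 30]
Count of internal (non-leaf) nodes: 6


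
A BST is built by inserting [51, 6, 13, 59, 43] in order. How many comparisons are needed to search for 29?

Search path for 29: 51 -> 6 -> 13 -> 43
Found: False
Comparisons: 4


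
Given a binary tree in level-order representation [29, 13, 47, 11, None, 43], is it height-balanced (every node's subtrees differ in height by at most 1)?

Tree (level-order array): [29, 13, 47, 11, None, 43]
Definition: a tree is height-balanced if, at every node, |h(left) - h(right)| <= 1 (empty subtree has height -1).
Bottom-up per-node check:
  node 11: h_left=-1, h_right=-1, diff=0 [OK], height=0
  node 13: h_left=0, h_right=-1, diff=1 [OK], height=1
  node 43: h_left=-1, h_right=-1, diff=0 [OK], height=0
  node 47: h_left=0, h_right=-1, diff=1 [OK], height=1
  node 29: h_left=1, h_right=1, diff=0 [OK], height=2
All nodes satisfy the balance condition.
Result: Balanced


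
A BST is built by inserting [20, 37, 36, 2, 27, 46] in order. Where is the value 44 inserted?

Starting tree (level order): [20, 2, 37, None, None, 36, 46, 27]
Insertion path: 20 -> 37 -> 46
Result: insert 44 as left child of 46
Final tree (level order): [20, 2, 37, None, None, 36, 46, 27, None, 44]
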